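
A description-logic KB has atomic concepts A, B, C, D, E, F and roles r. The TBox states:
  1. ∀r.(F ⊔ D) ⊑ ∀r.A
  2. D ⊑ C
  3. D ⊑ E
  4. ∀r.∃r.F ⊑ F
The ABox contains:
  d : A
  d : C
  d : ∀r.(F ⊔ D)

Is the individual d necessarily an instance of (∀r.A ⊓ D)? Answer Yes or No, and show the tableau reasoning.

No

1. d : (∀r.A ⊓ D)?  L(d) = {A, C, ∀r.(F ⊔ D)} ∪ {(∃r.¬A ⊔ ¬D)}
   apply at d: ∀r.(F ⊔ D)⊑∀r.A
   open: L(d) ⊇ {A, C, ¬D, ∀r.(F ⊔ D), ∀r.A, …} (+ ∃-successors) — d ∉ (∀r.A ⊓ D) possible
2. Hence d : (∀r.A ⊓ D): not entailed.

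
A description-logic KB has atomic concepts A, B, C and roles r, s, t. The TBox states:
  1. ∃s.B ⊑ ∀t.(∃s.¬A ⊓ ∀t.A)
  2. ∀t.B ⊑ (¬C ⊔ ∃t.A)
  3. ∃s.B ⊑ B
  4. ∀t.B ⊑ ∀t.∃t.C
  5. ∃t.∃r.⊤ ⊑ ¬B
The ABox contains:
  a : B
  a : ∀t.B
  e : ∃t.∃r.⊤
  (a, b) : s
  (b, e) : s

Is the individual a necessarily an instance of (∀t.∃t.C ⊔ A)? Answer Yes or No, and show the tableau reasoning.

1. a : (∀t.∃t.C ⊔ A)?  L(a) = {B, ∀t.B} ∪ {(∃t.∀t.¬C ⊓ ¬A)}
   clash {B, ¬B} at a — a ∈ (∀t.∃t.C ⊔ A)
2. Hence a : (∀t.∃t.C ⊔ A): entailed.

Yes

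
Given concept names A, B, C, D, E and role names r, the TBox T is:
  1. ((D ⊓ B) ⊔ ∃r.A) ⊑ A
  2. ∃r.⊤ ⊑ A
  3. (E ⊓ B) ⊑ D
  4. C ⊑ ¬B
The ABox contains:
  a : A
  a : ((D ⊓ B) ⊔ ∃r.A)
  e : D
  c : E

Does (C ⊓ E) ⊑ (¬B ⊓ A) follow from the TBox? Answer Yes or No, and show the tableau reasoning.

1. (C ⊓ E) ⊑ (¬B ⊓ A)  ⇔  ((C ⊓ E) ⊓ (B ⊔ ¬A)) unsat w.r.t. T
   apply at x₀: C⊑¬B
   open: L(x₀) ⊇ {C, E, ¬A, ¬B, ∀r.¬A, …}
2. Hence (C ⊓ E) ⊑ (¬B ⊓ A): not entailed.

No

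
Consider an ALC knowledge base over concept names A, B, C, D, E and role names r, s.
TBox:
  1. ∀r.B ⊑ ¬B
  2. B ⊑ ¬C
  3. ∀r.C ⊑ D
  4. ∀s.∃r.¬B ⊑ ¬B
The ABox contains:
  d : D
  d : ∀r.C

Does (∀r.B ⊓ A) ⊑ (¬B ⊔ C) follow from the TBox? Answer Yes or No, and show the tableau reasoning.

1. (∀r.B ⊓ A) ⊑ (¬B ⊔ C)  ⇔  ((∀r.B ⊓ A) ⊓ (B ⊓ ¬C)) unsat w.r.t. T
   all branches close; clash {B, ¬B} at x₀
2. Hence (∀r.B ⊓ A) ⊑ (¬B ⊔ C): entailed.

Yes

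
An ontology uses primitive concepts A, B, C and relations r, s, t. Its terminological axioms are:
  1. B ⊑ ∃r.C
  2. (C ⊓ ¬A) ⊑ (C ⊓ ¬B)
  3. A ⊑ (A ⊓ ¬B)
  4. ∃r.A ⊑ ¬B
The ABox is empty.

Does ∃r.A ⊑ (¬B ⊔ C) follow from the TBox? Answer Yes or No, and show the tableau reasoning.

Yes

1. ∃r.A ⊑ (¬B ⊔ C)  ⇔  (∃r.A ⊓ (B ⊓ ¬C)) unsat w.r.t. T
   all branches close; clash {B, ¬B} at x₀
2. Hence ∃r.A ⊑ (¬B ⊔ C): entailed.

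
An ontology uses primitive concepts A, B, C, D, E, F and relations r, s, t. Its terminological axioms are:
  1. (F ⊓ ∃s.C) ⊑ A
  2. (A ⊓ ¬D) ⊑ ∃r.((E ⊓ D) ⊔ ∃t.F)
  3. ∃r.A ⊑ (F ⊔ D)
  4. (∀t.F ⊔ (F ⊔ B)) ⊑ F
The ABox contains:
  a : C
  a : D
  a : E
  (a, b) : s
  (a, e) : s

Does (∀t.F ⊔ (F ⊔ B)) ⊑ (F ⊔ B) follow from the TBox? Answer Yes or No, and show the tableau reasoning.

Yes

1. (∀t.F ⊔ (F ⊔ B)) ⊑ (F ⊔ B)  ⇔  ((∀t.F ⊔ (F ⊔ B)) ⊓ (¬F ⊓ ¬B)) unsat w.r.t. T
   all branches close; clash {B, ¬B} at x₀
2. Hence (∀t.F ⊔ (F ⊔ B)) ⊑ (F ⊔ B): entailed.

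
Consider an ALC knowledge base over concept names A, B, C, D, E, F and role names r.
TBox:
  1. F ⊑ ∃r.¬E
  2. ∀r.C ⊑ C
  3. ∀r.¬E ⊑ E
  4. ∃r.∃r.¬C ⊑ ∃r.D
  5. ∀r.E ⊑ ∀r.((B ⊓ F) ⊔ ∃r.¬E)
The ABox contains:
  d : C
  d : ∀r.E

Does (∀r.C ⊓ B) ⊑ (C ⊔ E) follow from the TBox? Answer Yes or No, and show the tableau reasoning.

1. (∀r.C ⊓ B) ⊑ (C ⊔ E)  ⇔  ((∀r.C ⊓ B) ⊓ (¬C ⊓ ¬E)) unsat w.r.t. T
   all branches close; clash {E, ¬E} at x₀
2. Hence (∀r.C ⊓ B) ⊑ (C ⊔ E): entailed.

Yes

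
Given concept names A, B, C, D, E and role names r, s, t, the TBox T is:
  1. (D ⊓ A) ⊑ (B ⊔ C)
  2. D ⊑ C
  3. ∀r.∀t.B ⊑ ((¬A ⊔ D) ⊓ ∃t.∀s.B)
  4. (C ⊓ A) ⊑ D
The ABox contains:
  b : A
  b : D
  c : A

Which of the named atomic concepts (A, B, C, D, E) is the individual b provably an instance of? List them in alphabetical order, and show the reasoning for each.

1. b : A?  L(b) = {A, D} ∪ {¬A}
   clash {A, ¬A} at b — b ∈ A
2. b : B?  L(b) = {A, D} ∪ {¬B}
   apply at b: D⊑C
   open: L(b) ⊇ {A, C, D, ¬B, ∃r.∃t.¬B} (+ ∃-successors) — b ∉ B possible
3. b : C?  L(b) = {A, D} ∪ {¬C}
   clash {C, ¬C} at b — b ∈ C
4. b : D?  L(b) = {A, D} ∪ {¬D}
   clash {D, ¬D} at b — b ∈ D
5. b : E?  L(b) = {A, D} ∪ {¬E}
   apply at b: D⊑C
   open: L(b) ⊇ {A, C, D, ¬E, ∃r.∃t.¬B} (+ ∃-successors) — b ∉ E possible
6. Entailed for b: {A, C, D}

{A, C, D}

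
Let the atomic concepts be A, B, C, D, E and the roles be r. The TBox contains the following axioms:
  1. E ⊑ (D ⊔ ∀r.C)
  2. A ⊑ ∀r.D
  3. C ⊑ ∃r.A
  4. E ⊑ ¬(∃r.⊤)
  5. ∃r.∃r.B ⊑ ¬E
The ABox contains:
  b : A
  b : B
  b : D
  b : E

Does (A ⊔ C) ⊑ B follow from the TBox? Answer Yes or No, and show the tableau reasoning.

1. (A ⊔ C) ⊑ B  ⇔  ((A ⊔ C) ⊓ ¬B) unsat w.r.t. T
   open: L(x₀) ⊇ {A, ¬B, ¬C, ¬E, ∀r.D}
2. Hence (A ⊔ C) ⊑ B: not entailed.

No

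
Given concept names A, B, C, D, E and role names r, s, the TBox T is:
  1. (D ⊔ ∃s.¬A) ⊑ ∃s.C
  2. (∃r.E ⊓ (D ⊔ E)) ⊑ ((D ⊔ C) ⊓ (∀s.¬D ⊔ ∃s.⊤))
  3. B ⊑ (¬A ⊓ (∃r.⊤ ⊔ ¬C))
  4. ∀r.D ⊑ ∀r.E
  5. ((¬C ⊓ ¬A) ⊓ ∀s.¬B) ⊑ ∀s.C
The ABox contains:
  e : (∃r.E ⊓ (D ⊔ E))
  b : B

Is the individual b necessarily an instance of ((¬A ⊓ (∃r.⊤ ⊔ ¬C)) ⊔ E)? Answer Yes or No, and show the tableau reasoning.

1. b : ((¬A ⊓ (∃r.⊤ ⊔ ¬C)) ⊔ E)?  L(b) = {B} ∪ {((A ⊔ (∀r.⊥ ⊓ C)) ⊓ ¬E)}
   clash {C, ¬C} at b — b ∈ ((¬A ⊓ (∃r.⊤ ⊔ ¬C)) ⊔ E)
2. Hence b : ((¬A ⊓ (∃r.⊤ ⊔ ¬C)) ⊔ E): entailed.

Yes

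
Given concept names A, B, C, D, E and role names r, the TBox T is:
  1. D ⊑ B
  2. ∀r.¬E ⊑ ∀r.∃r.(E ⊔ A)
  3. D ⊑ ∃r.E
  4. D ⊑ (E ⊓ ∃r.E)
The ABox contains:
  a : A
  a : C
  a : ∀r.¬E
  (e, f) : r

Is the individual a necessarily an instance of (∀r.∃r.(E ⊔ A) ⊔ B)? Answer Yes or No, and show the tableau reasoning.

Yes

1. a : (∀r.∃r.(E ⊔ A) ⊔ B)?  L(a) = {A, C, ∀r.¬E} ∪ {(∃r.∀r.(¬E ⊓ ¬A) ⊓ ¬B)}
   clash {B, ¬B} at a — a ∈ (∀r.∃r.(E ⊔ A) ⊔ B)
2. Hence a : (∀r.∃r.(E ⊔ A) ⊔ B): entailed.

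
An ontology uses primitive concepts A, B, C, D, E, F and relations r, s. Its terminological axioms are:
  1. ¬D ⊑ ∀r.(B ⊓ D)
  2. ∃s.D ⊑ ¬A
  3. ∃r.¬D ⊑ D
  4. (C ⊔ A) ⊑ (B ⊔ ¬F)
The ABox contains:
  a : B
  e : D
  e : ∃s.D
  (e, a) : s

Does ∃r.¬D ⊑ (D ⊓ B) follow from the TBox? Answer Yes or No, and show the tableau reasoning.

No

1. ∃r.¬D ⊑ (D ⊓ B)  ⇔  (∃r.¬D ⊓ (¬D ⊔ ¬B)) unsat w.r.t. T
   apply at x₀: ∃r.¬D⊑D
   open: L(x₀) ⊇ {D, ¬A, ¬B, ¬C, ∃r.¬D} (+ ∃-successors)
2. Hence ∃r.¬D ⊑ (D ⊓ B): not entailed.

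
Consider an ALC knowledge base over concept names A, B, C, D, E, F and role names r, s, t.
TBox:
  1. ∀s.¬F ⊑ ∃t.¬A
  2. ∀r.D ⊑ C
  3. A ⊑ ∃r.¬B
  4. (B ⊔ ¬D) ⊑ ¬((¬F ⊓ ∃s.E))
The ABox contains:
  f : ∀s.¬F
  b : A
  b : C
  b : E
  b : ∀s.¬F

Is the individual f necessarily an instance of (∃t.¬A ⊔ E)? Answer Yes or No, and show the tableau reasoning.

1. f : (∃t.¬A ⊔ E)?  L(f) = {∀s.¬F} ∪ {(∀t.A ⊓ ¬E)}
   clash {A, ¬A} at an ∃-successor — f ∈ (∃t.¬A ⊔ E)
2. Hence f : (∃t.¬A ⊔ E): entailed.

Yes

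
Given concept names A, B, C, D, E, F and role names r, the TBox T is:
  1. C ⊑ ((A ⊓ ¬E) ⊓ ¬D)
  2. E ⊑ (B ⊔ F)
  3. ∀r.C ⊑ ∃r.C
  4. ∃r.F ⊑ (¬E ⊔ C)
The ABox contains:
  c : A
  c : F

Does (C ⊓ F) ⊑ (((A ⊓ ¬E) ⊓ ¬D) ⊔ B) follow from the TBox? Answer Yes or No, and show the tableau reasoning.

Yes

1. (C ⊓ F) ⊑ (((A ⊓ ¬E) ⊓ ¬D) ⊔ B)  ⇔  ((C ⊓ F) ⊓ (((¬A ⊔ E) ⊔ D) ⊓ ¬B)) unsat w.r.t. T
   all branches close; clash {D, ¬D} at x₀
2. Hence (C ⊓ F) ⊑ (((A ⊓ ¬E) ⊓ ¬D) ⊔ B): entailed.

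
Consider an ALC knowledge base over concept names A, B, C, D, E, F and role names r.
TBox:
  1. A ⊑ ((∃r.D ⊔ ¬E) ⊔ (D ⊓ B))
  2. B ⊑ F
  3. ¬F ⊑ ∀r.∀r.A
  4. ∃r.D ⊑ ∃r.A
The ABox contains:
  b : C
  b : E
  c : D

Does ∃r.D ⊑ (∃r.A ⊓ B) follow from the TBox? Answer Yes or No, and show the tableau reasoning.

1. ∃r.D ⊑ (∃r.A ⊓ B)  ⇔  (∃r.D ⊓ (∀r.¬A ⊔ ¬B)) unsat w.r.t. T
   apply at x₀: ∃r.D⊑∃r.A
   open: L(x₀) ⊇ {F, ¬A, ¬B, ∃r.A, ∃r.D} (+ ∃-successors)
2. Hence ∃r.D ⊑ (∃r.A ⊓ B): not entailed.

No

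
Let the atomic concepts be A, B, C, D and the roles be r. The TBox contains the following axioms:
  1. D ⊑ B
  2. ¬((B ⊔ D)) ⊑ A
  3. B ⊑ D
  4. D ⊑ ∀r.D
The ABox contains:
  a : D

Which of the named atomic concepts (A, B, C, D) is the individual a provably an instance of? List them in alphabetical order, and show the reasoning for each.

{B, D}

1. a : A?  L(a) = {D} ∪ {¬A}
   apply at a: D⊑B; D⊑∀r.D
   open: L(a) ⊇ {B, D, ¬A, ∀r.D} — a ∉ A possible
2. a : B?  L(a) = {D} ∪ {¬B}
   clash {B, ¬B} at a — a ∈ B
3. a : C?  L(a) = {D} ∪ {¬C}
   apply at a: D⊑B; D⊑∀r.D
   open: L(a) ⊇ {B, D, ¬C, ∀r.D} — a ∉ C possible
4. a : D?  L(a) = {D} ∪ {¬D}
   clash {D, ¬D} at a — a ∈ D
5. Entailed for a: {B, D}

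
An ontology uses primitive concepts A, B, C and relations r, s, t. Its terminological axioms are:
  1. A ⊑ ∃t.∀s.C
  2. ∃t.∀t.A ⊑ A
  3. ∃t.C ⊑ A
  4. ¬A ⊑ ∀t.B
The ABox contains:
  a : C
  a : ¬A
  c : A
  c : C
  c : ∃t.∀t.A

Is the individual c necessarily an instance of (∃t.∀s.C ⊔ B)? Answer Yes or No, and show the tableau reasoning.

Yes

1. c : (∃t.∀s.C ⊔ B)?  L(c) = {A, C, ∃t.∀t.A} ∪ {(∀t.∃s.¬C ⊓ ¬B)}
   clash {C, ¬C} at an ∃-successor — c ∈ (∃t.∀s.C ⊔ B)
2. Hence c : (∃t.∀s.C ⊔ B): entailed.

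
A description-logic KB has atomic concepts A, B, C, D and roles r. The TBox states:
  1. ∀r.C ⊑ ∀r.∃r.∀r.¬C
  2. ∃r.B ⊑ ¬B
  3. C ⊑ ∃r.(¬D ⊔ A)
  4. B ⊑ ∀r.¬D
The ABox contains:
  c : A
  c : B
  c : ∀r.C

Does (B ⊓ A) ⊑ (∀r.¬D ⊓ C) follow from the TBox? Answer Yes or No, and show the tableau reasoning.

No

1. (B ⊓ A) ⊑ (∀r.¬D ⊓ C)  ⇔  ((B ⊓ A) ⊓ (∃r.D ⊔ ¬C)) unsat w.r.t. T
   apply at x₀: B⊑∀r.¬D
   open: L(x₀) ⊇ {A, B, ¬C, ∀r.¬B, ∀r.¬D, …} (+ ∃-successors)
2. Hence (B ⊓ A) ⊑ (∀r.¬D ⊓ C): not entailed.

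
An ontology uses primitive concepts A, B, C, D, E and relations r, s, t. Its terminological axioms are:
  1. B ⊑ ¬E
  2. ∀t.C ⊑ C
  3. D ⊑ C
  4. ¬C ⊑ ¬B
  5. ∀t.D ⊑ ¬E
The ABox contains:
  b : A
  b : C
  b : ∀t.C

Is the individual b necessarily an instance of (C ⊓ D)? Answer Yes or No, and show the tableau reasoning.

No

1. b : (C ⊓ D)?  L(b) = {A, C, ∀t.C} ∪ {(¬C ⊔ ¬D)}
   open: L(b) ⊇ {A, C, ¬B, ¬D, ∀t.C, …} (+ ∃-successors) — b ∉ (C ⊓ D) possible
2. Hence b : (C ⊓ D): not entailed.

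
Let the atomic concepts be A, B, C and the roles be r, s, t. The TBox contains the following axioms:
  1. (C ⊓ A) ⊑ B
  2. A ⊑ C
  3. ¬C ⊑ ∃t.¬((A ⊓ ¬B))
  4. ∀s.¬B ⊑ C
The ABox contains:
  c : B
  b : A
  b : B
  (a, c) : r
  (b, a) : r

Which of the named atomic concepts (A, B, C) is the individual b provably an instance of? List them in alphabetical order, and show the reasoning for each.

1. b : A?  L(b) = {A, B} ∪ {¬A}
   clash {A, ¬A} at b — b ∈ A
2. b : B?  L(b) = {A, B} ∪ {¬B}
   clash {B, ¬B} at b — b ∈ B
3. b : C?  L(b) = {A, B} ∪ {¬C}
   clash {C, ¬C} at b — b ∈ C
4. Entailed for b: {A, B, C}

{A, B, C}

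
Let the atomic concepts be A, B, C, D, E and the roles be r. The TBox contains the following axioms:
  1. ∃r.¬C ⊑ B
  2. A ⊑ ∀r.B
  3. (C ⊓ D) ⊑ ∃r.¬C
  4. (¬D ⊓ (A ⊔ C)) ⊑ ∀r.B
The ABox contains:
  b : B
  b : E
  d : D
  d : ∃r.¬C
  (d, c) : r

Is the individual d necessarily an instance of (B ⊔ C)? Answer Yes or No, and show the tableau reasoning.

1. d : (B ⊔ C)?  L(d) = {D, ∃r.¬C} ∪ {(¬B ⊓ ¬C)}
   clash {B, ¬B} at d — d ∈ (B ⊔ C)
2. Hence d : (B ⊔ C): entailed.

Yes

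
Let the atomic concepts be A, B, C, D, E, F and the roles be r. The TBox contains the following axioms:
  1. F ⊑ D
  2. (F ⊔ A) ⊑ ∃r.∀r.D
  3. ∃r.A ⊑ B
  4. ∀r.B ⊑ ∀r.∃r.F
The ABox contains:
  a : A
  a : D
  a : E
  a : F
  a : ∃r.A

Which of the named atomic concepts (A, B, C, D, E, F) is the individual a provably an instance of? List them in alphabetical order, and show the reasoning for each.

1. a : A?  L(a) = {A, D, E, F, ∃r.A} ∪ {¬A}
   clash {A, ¬A} at a — a ∈ A
2. a : B?  L(a) = {A, D, E, F, ∃r.A} ∪ {¬B}
   clash {B, ¬B} at a — a ∈ B
3. a : C?  L(a) = {A, D, E, F, ∃r.A} ∪ {¬C}
   apply at a: ∃r.A⊑B
   open: L(a) ⊇ {A, B, D, E, F, …} (+ ∃-successors) — a ∉ C possible
4. a : D?  L(a) = {A, D, E, F, ∃r.A} ∪ {¬D}
   clash {D, ¬D} at a — a ∈ D
5. a : E?  L(a) = {A, D, E, F, ∃r.A} ∪ {¬E}
   clash {E, ¬E} at a — a ∈ E
6. a : F?  L(a) = {A, D, E, F, ∃r.A} ∪ {¬F}
   clash {F, ¬F} at a — a ∈ F
7. Entailed for a: {A, B, D, E, F}

{A, B, D, E, F}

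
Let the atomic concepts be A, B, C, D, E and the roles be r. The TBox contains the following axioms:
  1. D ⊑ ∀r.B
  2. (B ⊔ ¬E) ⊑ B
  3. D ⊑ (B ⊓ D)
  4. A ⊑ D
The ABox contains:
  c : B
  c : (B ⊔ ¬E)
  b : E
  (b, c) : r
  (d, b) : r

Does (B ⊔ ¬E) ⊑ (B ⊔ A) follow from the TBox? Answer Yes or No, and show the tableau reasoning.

1. (B ⊔ ¬E) ⊑ (B ⊔ A)  ⇔  ((B ⊔ ¬E) ⊓ (¬B ⊓ ¬A)) unsat w.r.t. T
   all branches close; clash {B, ¬B} at x₀
2. Hence (B ⊔ ¬E) ⊑ (B ⊔ A): entailed.

Yes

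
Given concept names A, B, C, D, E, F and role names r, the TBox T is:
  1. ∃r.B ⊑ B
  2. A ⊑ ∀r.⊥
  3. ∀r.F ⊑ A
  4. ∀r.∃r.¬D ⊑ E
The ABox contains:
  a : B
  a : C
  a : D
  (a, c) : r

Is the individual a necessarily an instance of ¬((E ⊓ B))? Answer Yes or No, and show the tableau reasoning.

1. a : ¬((E ⊓ B))?  L(a) = {B, C, D} ∪ {(E ⊓ B)}
   open: L(a) ⊇ {B, C, D, E, ¬A, …} (+ ∃-successors) — a ∉ ¬((E ⊓ B)) possible
2. Hence a : ¬((E ⊓ B)): not entailed.

No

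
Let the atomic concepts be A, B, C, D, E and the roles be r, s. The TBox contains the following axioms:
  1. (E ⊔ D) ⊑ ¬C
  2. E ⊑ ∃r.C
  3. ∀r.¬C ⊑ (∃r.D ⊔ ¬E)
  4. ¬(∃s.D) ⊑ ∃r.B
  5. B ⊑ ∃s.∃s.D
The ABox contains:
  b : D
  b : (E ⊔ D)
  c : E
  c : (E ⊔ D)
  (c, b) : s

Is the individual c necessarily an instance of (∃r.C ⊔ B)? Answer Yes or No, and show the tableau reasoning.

1. c : (∃r.C ⊔ B)?  L(c) = {E, (E ⊔ D)} ∪ {(∀r.¬C ⊓ ¬B)}
   clash {C, ¬C} at an ∃-successor — c ∈ (∃r.C ⊔ B)
2. Hence c : (∃r.C ⊔ B): entailed.

Yes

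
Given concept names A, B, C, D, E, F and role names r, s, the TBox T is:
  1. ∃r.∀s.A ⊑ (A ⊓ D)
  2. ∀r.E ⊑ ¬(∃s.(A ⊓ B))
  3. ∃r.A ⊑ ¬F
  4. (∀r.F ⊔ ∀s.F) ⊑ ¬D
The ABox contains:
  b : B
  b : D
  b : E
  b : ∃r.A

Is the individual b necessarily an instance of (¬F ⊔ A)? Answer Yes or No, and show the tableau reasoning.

Yes

1. b : (¬F ⊔ A)?  L(b) = {B, D, E, ∃r.A} ∪ {(F ⊓ ¬A)}
   clash {F, ¬F} at b — b ∈ (¬F ⊔ A)
2. Hence b : (¬F ⊔ A): entailed.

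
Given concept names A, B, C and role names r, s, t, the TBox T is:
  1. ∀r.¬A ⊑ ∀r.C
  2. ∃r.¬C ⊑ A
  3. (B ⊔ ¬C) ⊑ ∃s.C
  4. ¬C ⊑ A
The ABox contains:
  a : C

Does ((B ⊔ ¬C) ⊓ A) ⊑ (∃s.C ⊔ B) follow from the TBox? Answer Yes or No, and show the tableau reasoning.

1. ((B ⊔ ¬C) ⊓ A) ⊑ (∃s.C ⊔ B)  ⇔  (((B ⊔ ¬C) ⊓ A) ⊓ (∀s.¬C ⊓ ¬B)) unsat w.r.t. T
   all branches close; clash {C, ¬C} at an ∃-successor
2. Hence ((B ⊔ ¬C) ⊓ A) ⊑ (∃s.C ⊔ B): entailed.

Yes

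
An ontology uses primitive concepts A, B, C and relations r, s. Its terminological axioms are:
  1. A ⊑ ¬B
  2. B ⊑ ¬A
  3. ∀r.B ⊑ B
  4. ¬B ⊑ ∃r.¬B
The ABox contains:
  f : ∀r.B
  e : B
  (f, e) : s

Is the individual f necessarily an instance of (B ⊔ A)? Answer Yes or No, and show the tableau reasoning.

1. f : (B ⊔ A)?  L(f) = {∀r.B} ∪ {(¬B ⊓ ¬A)}
   clash {B, ¬B} at an ∃-successor — f ∈ (B ⊔ A)
2. Hence f : (B ⊔ A): entailed.

Yes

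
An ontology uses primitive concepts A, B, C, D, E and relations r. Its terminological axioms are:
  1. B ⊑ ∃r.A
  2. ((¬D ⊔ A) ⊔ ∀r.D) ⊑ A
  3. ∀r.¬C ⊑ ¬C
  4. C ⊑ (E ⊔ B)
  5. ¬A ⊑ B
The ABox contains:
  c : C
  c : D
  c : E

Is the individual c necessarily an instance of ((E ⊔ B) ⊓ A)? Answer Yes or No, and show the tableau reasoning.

No

1. c : ((E ⊔ B) ⊓ A)?  L(c) = {C, D, E} ∪ {((¬E ⊓ ¬B) ⊔ ¬A)}
   apply at c: C⊑(E ⊔ B)
   open: L(c) ⊇ {B, C, D, E, ¬A, …} (+ ∃-successors) — c ∉ ((E ⊔ B) ⊓ A) possible
2. Hence c : ((E ⊔ B) ⊓ A): not entailed.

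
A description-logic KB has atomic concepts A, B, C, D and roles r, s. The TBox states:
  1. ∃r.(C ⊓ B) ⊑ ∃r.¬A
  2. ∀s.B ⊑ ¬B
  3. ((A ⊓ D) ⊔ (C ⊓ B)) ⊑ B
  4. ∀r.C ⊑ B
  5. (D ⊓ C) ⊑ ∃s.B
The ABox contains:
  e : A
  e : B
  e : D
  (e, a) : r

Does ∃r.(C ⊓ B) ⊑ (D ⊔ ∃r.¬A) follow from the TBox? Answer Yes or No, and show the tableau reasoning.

1. ∃r.(C ⊓ B) ⊑ (D ⊔ ∃r.¬A)  ⇔  (∃r.(C ⊓ B) ⊓ (¬D ⊓ ∀r.A)) unsat w.r.t. T
   all branches close; clash {B, ¬B} at x₀
2. Hence ∃r.(C ⊓ B) ⊑ (D ⊔ ∃r.¬A): entailed.

Yes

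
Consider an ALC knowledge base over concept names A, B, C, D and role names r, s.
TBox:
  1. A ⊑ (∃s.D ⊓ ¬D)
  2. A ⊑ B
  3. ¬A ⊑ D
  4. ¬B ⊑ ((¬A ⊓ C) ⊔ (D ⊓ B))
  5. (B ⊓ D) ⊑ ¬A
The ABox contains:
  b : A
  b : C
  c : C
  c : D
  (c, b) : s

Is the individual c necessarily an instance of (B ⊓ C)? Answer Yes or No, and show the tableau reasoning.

No

1. c : (B ⊓ C)?  L(c) = {C, D} ∪ {(¬B ⊔ ¬C)}
   open: L(c) ⊇ {C, D, ¬A, ¬B} — c ∉ (B ⊓ C) possible
2. Hence c : (B ⊓ C): not entailed.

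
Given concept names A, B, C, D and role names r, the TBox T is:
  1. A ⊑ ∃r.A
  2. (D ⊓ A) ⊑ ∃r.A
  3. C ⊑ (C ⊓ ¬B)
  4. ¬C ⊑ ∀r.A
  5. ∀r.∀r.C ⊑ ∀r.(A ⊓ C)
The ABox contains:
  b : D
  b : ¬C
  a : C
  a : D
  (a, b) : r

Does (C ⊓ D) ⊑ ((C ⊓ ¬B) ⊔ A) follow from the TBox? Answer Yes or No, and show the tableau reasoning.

Yes

1. (C ⊓ D) ⊑ ((C ⊓ ¬B) ⊔ A)  ⇔  ((C ⊓ D) ⊓ ((¬C ⊔ B) ⊓ ¬A)) unsat w.r.t. T
   all branches close; clash {B, ¬B} at x₀
2. Hence (C ⊓ D) ⊑ ((C ⊓ ¬B) ⊔ A): entailed.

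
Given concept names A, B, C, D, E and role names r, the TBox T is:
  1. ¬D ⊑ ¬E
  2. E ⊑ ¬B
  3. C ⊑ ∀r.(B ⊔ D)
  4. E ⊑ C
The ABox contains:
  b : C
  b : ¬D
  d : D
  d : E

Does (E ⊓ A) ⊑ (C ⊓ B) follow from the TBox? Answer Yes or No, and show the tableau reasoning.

No

1. (E ⊓ A) ⊑ (C ⊓ B)  ⇔  ((E ⊓ A) ⊓ (¬C ⊔ ¬B)) unsat w.r.t. T
   apply at x₀: E⊑¬B; E⊑C
   open: L(x₀) ⊇ {A, C, D, E, ¬B, …}
2. Hence (E ⊓ A) ⊑ (C ⊓ B): not entailed.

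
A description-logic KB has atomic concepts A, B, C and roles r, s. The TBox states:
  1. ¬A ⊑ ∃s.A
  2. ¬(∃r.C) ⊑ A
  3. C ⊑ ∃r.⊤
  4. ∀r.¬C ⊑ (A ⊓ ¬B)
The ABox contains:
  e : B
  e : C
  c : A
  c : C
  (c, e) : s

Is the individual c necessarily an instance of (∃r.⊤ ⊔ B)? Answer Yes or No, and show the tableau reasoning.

1. c : (∃r.⊤ ⊔ B)?  L(c) = {A, C} ∪ {(∀r.⊥ ⊓ ¬B)}
   clash ⊥ at an ∃-successor — c ∈ (∃r.⊤ ⊔ B)
2. Hence c : (∃r.⊤ ⊔ B): entailed.

Yes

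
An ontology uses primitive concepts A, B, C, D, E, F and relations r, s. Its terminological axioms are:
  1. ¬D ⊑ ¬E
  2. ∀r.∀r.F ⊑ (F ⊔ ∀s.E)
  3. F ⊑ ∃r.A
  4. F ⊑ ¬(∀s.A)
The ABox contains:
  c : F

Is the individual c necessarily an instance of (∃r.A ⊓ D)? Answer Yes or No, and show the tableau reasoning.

1. c : (∃r.A ⊓ D)?  L(c) = {F} ∪ {(∀r.¬A ⊔ ¬D)}
   apply at c: F⊑∃r.A; F⊑¬(∀s.A)
   open: L(c) ⊇ {F, ¬D, ¬E, ∃r.A, ∃r.∃r.¬F, …} (+ ∃-successors) — c ∉ (∃r.A ⊓ D) possible
2. Hence c : (∃r.A ⊓ D): not entailed.

No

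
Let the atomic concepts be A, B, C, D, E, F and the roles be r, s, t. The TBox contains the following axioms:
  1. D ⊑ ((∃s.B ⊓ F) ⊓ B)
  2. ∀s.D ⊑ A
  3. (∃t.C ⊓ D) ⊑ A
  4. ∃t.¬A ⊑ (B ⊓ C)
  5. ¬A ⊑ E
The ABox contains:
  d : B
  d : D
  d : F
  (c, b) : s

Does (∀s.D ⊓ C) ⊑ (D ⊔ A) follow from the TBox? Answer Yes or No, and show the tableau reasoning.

1. (∀s.D ⊓ C) ⊑ (D ⊔ A)  ⇔  ((∀s.D ⊓ C) ⊓ (¬D ⊓ ¬A)) unsat w.r.t. T
   all branches close; clash {A, ¬A} at x₀
2. Hence (∀s.D ⊓ C) ⊑ (D ⊔ A): entailed.

Yes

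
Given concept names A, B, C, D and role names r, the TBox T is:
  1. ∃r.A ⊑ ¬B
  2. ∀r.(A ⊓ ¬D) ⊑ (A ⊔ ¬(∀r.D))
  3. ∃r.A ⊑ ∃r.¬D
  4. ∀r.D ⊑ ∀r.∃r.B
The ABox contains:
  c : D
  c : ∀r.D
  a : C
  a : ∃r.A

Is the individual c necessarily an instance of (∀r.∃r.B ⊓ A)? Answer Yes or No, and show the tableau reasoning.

1. c : (∀r.∃r.B ⊓ A)?  L(c) = {D, ∀r.D} ∪ {(∃r.∀r.¬B ⊔ ¬A)}
   apply at c: ∀r.D⊑∀r.∃r.B
   open: L(c) ⊇ {D, ¬A, ∀r.D, ∀r.¬A, ∀r.∃r.B, …} (+ ∃-successors) — c ∉ (∀r.∃r.B ⊓ A) possible
2. Hence c : (∀r.∃r.B ⊓ A): not entailed.

No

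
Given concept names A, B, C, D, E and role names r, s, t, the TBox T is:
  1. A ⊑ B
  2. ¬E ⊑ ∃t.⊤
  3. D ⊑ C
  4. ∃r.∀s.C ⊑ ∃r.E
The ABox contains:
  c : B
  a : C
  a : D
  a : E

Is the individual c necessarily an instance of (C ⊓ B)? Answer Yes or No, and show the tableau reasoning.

1. c : (C ⊓ B)?  L(c) = {B} ∪ {(¬C ⊔ ¬B)}
   open: L(c) ⊇ {B, E, ¬C, ¬D, ∀r.∃s.¬C} — c ∉ (C ⊓ B) possible
2. Hence c : (C ⊓ B): not entailed.

No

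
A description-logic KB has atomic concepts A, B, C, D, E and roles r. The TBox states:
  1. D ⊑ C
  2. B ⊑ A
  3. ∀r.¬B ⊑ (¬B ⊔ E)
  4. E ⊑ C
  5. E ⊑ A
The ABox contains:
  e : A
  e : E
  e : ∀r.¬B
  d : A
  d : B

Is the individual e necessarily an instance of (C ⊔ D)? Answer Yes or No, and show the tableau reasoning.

1. e : (C ⊔ D)?  L(e) = {A, E, ∀r.¬B} ∪ {(¬C ⊓ ¬D)}
   clash {C, ¬C} at e — e ∈ (C ⊔ D)
2. Hence e : (C ⊔ D): entailed.

Yes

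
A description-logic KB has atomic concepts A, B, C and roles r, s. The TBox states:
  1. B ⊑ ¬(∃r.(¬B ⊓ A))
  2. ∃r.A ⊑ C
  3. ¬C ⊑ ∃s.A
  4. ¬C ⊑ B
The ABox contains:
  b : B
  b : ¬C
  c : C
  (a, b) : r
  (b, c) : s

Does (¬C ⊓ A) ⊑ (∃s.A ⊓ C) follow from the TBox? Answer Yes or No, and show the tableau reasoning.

No

1. (¬C ⊓ A) ⊑ (∃s.A ⊓ C)  ⇔  ((¬C ⊓ A) ⊓ (∀s.¬A ⊔ ¬C)) unsat w.r.t. T
   apply at x₀: ¬C⊑∃s.A; ¬C⊑B
   open: L(x₀) ⊇ {A, B, ¬C, ∀r.(B ⊔ ¬A), ∀r.¬A, …} (+ ∃-successors)
2. Hence (¬C ⊓ A) ⊑ (∃s.A ⊓ C): not entailed.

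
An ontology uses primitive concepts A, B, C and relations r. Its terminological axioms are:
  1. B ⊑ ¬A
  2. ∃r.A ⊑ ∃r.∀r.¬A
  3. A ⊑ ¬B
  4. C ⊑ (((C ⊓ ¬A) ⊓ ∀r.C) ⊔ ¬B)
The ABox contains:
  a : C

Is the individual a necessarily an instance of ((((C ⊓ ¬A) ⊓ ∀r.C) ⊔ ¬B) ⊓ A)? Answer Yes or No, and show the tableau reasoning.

No

1. a : ((((C ⊓ ¬A) ⊓ ∀r.C) ⊔ ¬B) ⊓ A)?  L(a) = {C} ∪ {((((¬C ⊔ A) ⊔ ∃r.¬C) ⊓ B) ⊔ ¬A)}
   apply at a: C⊑(((C ⊓ ¬A) ⊓ ∀r.C) ⊔ ¬B)
   open: L(a) ⊇ {C, ¬A, ∀r.C, ∀r.¬A} — a ∉ ((((C ⊓ ¬A) ⊓ ∀r.C) ⊔ ¬B) ⊓ A) possible
2. Hence a : ((((C ⊓ ¬A) ⊓ ∀r.C) ⊔ ¬B) ⊓ A): not entailed.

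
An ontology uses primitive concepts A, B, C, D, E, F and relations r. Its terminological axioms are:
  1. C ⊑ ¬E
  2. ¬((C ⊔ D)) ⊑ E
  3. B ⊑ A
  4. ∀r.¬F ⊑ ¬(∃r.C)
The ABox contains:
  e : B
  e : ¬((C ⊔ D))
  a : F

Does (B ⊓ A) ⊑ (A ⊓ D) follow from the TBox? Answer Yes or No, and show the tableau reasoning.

No

1. (B ⊓ A) ⊑ (A ⊓ D)  ⇔  ((B ⊓ A) ⊓ (¬A ⊔ ¬D)) unsat w.r.t. T
   open: L(x₀) ⊇ {A, B, C, ¬D, ¬E, …} (+ ∃-successors)
2. Hence (B ⊓ A) ⊑ (A ⊓ D): not entailed.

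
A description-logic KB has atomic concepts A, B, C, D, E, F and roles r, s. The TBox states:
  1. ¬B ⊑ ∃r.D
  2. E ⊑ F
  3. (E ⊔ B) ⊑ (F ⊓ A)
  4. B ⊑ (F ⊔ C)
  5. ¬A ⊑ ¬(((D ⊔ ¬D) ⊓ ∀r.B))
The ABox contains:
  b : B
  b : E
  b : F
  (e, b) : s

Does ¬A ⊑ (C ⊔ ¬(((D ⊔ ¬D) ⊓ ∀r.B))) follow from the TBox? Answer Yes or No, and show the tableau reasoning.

Yes

1. ¬A ⊑ (C ⊔ ¬(((D ⊔ ¬D) ⊓ ∀r.B)))  ⇔  (¬A ⊓ (¬C ⊓ ((D ⊔ ¬D) ⊓ ∀r.B))) unsat w.r.t. T
   all branches close; clash {C, ¬C} at x₀
2. Hence ¬A ⊑ (C ⊔ ¬(((D ⊔ ¬D) ⊓ ∀r.B))): entailed.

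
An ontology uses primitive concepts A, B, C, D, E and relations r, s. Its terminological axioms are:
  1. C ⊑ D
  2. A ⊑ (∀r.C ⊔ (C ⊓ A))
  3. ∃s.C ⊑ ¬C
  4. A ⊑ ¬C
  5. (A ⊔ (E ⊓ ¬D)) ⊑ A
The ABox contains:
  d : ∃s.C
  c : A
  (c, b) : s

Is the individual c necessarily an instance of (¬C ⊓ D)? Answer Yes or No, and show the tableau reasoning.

1. c : (¬C ⊓ D)?  L(c) = {A} ∪ {(C ⊔ ¬D)}
   apply at c: A⊑(∀r.C ⊔ (C ⊓ A)); A⊑¬C
   open: L(c) ⊇ {A, ¬C, ¬D, ∀r.C} — c ∉ (¬C ⊓ D) possible
2. Hence c : (¬C ⊓ D): not entailed.

No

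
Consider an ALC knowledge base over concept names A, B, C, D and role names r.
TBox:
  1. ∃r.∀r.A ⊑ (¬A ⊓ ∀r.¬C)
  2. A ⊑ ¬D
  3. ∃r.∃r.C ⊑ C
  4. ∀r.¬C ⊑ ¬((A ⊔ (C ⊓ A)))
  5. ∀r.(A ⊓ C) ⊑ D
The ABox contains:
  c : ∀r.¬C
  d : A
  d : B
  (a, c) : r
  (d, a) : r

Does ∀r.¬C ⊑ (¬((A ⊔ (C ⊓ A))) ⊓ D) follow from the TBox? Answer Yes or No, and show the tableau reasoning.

1. ∀r.¬C ⊑ (¬((A ⊔ (C ⊓ A))) ⊓ D)  ⇔  (∀r.¬C ⊓ ((A ⊔ (C ⊓ A)) ⊔ ¬D)) unsat w.r.t. T
   apply at x₀: ∀r.¬C⊑¬((A ⊔ (C ⊓ A)))
   open: L(x₀) ⊇ {¬A, ¬D, ∀r.¬C, ∀r.∀r.¬C, ∀r.∃r.¬A, …} (+ ∃-successors)
2. Hence ∀r.¬C ⊑ (¬((A ⊔ (C ⊓ A))) ⊓ D): not entailed.

No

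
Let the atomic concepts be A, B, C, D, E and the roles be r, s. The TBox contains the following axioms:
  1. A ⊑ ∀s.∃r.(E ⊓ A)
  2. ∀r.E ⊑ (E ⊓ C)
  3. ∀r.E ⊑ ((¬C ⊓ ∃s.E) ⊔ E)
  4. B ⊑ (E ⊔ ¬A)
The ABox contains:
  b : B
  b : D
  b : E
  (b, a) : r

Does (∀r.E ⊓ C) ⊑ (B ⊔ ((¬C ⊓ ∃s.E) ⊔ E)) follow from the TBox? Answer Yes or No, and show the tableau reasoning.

Yes

1. (∀r.E ⊓ C) ⊑ (B ⊔ ((¬C ⊓ ∃s.E) ⊔ E))  ⇔  ((∀r.E ⊓ C) ⊓ (¬B ⊓ ((C ⊔ ∀s.¬E) ⊓ ¬E))) unsat w.r.t. T
   all branches close; clash {E, ¬E} at x₀
2. Hence (∀r.E ⊓ C) ⊑ (B ⊔ ((¬C ⊓ ∃s.E) ⊔ E)): entailed.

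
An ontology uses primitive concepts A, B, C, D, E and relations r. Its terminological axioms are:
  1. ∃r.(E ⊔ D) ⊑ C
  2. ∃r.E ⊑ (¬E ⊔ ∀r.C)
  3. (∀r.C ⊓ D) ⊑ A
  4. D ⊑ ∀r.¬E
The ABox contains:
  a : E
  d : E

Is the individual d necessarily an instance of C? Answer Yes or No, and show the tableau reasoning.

No

1. d : C?  L(d) = {E} ∪ {¬C}
   open: L(d) ⊇ {E, ¬C, ¬D, ∀r.(¬E ⊓ ¬D), ∀r.¬E} — d ∉ C possible
2. Hence d : C: not entailed.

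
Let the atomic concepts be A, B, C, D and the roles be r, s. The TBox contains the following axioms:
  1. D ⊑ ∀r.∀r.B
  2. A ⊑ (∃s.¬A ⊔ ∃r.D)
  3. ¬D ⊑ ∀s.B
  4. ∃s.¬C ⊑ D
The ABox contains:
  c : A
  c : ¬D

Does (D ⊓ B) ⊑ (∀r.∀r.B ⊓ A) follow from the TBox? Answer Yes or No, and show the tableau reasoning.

No

1. (D ⊓ B) ⊑ (∀r.∀r.B ⊓ A)  ⇔  ((D ⊓ B) ⊓ (∃r.∃r.¬B ⊔ ¬A)) unsat w.r.t. T
   apply at x₀: D⊑∀r.∀r.B
   open: L(x₀) ⊇ {B, D, ¬A, ∀r.∀r.B}
2. Hence (D ⊓ B) ⊑ (∀r.∀r.B ⊓ A): not entailed.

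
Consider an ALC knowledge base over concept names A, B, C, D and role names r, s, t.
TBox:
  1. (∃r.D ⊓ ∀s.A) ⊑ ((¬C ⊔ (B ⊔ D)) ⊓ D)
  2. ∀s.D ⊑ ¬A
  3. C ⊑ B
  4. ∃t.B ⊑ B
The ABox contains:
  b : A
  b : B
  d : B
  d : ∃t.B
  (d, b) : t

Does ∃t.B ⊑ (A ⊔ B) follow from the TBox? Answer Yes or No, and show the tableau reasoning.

Yes

1. ∃t.B ⊑ (A ⊔ B)  ⇔  (∃t.B ⊓ (¬A ⊓ ¬B)) unsat w.r.t. T
   all branches close; clash {B, ¬B} at x₀
2. Hence ∃t.B ⊑ (A ⊔ B): entailed.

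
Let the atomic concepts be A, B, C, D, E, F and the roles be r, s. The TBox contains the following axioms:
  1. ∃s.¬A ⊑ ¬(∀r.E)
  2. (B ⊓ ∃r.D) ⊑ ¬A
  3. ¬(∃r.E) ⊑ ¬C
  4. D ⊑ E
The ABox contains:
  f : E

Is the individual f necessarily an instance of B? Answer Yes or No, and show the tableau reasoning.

No

1. f : B?  L(f) = {E} ∪ {¬B}
   open: L(f) ⊇ {E, ¬B, ∀s.A, ∃r.E} (+ ∃-successors) — f ∉ B possible
2. Hence f : B: not entailed.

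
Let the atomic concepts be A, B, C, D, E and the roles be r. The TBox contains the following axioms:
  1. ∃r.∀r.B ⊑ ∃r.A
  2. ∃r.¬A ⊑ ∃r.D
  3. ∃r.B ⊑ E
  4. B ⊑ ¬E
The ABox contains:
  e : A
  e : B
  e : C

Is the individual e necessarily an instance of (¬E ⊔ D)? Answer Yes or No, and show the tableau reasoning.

Yes

1. e : (¬E ⊔ D)?  L(e) = {A, B, C} ∪ {(E ⊓ ¬D)}
   clash {E, ¬E} at e — e ∈ (¬E ⊔ D)
2. Hence e : (¬E ⊔ D): entailed.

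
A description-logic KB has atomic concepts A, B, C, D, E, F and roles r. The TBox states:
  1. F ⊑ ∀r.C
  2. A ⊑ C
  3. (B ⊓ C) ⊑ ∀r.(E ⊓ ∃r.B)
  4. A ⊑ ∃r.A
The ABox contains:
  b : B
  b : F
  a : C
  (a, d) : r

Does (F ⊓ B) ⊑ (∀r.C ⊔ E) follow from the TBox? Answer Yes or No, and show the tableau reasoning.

Yes

1. (F ⊓ B) ⊑ (∀r.C ⊔ E)  ⇔  ((F ⊓ B) ⊓ (∃r.¬C ⊓ ¬E)) unsat w.r.t. T
   all branches close; clash {C, ¬C} at an ∃-successor
2. Hence (F ⊓ B) ⊑ (∀r.C ⊔ E): entailed.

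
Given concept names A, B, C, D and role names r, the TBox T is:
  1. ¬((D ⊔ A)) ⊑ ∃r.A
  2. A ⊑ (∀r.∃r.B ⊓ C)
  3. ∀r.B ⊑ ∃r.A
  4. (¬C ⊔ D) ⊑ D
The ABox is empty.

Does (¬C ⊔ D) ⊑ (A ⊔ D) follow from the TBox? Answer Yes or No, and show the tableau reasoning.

1. (¬C ⊔ D) ⊑ (A ⊔ D)  ⇔  ((¬C ⊔ D) ⊓ (¬A ⊓ ¬D)) unsat w.r.t. T
   all branches close; clash {D, ¬D} at x₀
2. Hence (¬C ⊔ D) ⊑ (A ⊔ D): entailed.

Yes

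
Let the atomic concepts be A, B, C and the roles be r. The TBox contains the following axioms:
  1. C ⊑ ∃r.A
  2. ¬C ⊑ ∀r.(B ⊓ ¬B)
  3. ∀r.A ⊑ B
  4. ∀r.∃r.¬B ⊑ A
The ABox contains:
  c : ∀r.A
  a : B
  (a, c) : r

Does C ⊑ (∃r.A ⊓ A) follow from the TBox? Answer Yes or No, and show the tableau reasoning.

1. C ⊑ (∃r.A ⊓ A)  ⇔  (C ⊓ (∀r.¬A ⊔ ¬A)) unsat w.r.t. T
   apply at x₀: C⊑∃r.A
   open: L(x₀) ⊇ {C, ¬A, ∃r.A, ∃r.¬A, ∃r.∀r.B} (+ ∃-successors)
2. Hence C ⊑ (∃r.A ⊓ A): not entailed.

No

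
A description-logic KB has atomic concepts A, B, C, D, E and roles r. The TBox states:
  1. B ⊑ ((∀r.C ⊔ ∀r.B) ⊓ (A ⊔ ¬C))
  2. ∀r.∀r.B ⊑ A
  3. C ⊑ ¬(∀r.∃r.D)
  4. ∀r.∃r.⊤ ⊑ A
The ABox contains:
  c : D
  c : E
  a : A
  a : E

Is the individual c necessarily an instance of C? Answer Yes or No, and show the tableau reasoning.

No

1. c : C?  L(c) = {D, E} ∪ {¬C}
   open: L(c) ⊇ {D, E, ¬B, ¬C, ∃r.∀r.⊥, …} (+ ∃-successors) — c ∉ C possible
2. Hence c : C: not entailed.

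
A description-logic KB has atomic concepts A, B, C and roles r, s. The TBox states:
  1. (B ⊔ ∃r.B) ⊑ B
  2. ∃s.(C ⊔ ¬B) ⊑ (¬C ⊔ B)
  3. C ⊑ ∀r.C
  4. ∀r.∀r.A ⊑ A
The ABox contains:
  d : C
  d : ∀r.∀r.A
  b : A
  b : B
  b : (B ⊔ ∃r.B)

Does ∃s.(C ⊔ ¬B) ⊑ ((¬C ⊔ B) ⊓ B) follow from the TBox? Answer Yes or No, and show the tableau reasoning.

1. ∃s.(C ⊔ ¬B) ⊑ ((¬C ⊔ B) ⊓ B)  ⇔  (∃s.(C ⊔ ¬B) ⊓ ((C ⊓ ¬B) ⊔ ¬B)) unsat w.r.t. T
   apply at x₀: ∃s.(C ⊔ ¬B)⊑(¬C ⊔ B)
   open: L(x₀) ⊇ {¬B, ¬C, ∀r.¬B, ∃r.∃r.¬A, ∃s.(C ⊔ ¬B)} (+ ∃-successors)
2. Hence ∃s.(C ⊔ ¬B) ⊑ ((¬C ⊔ B) ⊓ B): not entailed.

No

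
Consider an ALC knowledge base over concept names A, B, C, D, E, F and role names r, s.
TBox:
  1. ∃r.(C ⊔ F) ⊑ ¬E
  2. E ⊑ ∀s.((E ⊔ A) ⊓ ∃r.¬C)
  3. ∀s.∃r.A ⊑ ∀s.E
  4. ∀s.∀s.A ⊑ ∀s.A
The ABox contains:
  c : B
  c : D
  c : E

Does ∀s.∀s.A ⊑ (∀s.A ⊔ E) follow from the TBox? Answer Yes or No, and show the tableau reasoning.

1. ∀s.∀s.A ⊑ (∀s.A ⊔ E)  ⇔  (∀s.∀s.A ⊓ (∃s.¬A ⊓ ¬E)) unsat w.r.t. T
   all branches close; clash {A, ¬A} at an ∃-successor
2. Hence ∀s.∀s.A ⊑ (∀s.A ⊔ E): entailed.

Yes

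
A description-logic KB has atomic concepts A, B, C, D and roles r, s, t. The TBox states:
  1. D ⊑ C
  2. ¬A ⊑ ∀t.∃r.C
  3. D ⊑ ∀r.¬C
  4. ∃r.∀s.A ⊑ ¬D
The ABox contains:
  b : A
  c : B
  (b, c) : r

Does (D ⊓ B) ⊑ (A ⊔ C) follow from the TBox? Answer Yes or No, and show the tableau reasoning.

Yes

1. (D ⊓ B) ⊑ (A ⊔ C)  ⇔  ((D ⊓ B) ⊓ (¬A ⊓ ¬C)) unsat w.r.t. T
   all branches close; clash {C, ¬C} at x₀
2. Hence (D ⊓ B) ⊑ (A ⊔ C): entailed.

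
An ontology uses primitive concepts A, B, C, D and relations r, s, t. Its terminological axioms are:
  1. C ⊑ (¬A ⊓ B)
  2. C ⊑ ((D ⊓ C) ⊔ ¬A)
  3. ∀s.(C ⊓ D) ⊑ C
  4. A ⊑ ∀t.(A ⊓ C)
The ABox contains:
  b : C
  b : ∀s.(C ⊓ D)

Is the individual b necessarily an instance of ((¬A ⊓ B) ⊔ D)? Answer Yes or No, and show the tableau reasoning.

Yes

1. b : ((¬A ⊓ B) ⊔ D)?  L(b) = {C, ∀s.(C ⊓ D)} ∪ {((A ⊔ ¬B) ⊓ ¬D)}
   clash {B, ¬B} at b — b ∈ ((¬A ⊓ B) ⊔ D)
2. Hence b : ((¬A ⊓ B) ⊔ D): entailed.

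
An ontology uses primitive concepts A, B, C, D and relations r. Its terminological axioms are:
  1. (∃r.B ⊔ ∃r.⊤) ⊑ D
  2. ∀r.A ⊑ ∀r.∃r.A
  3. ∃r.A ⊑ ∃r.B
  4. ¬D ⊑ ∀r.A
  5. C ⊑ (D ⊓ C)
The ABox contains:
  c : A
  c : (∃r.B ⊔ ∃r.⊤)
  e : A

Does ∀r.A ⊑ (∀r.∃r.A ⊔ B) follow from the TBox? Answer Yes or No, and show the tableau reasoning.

1. ∀r.A ⊑ (∀r.∃r.A ⊔ B)  ⇔  (∀r.A ⊓ (∃r.∀r.¬A ⊓ ¬B)) unsat w.r.t. T
   all branches close; clash {A, ¬A} at an ∃-successor
2. Hence ∀r.A ⊑ (∀r.∃r.A ⊔ B): entailed.

Yes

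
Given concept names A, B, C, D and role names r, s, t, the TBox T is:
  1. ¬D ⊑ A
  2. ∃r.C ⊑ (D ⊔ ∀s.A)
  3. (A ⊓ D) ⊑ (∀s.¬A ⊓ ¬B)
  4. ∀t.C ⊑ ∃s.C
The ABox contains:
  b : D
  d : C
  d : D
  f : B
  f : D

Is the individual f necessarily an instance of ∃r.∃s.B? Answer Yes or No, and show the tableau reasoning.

No

1. f : ∃r.∃s.B?  L(f) = {B, D} ∪ {∀r.∀s.¬B}
   open: L(f) ⊇ {B, D, ¬A, ∀r.¬C, ∀r.∀s.¬B, …} (+ ∃-successors) — f ∉ ∃r.∃s.B possible
2. Hence f : ∃r.∃s.B: not entailed.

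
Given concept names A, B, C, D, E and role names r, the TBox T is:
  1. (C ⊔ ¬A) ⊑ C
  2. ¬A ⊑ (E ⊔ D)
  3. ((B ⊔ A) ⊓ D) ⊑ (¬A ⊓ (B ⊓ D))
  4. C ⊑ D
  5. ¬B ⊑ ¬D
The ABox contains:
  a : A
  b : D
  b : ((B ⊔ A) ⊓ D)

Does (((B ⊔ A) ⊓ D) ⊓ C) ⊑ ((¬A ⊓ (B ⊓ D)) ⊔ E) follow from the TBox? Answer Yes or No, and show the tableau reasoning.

1. (((B ⊔ A) ⊓ D) ⊓ C) ⊑ ((¬A ⊓ (B ⊓ D)) ⊔ E)  ⇔  ((((B ⊔ A) ⊓ D) ⊓ C) ⊓ ((A ⊔ (¬B ⊔ ¬D)) ⊓ ¬E)) unsat w.r.t. T
   all branches close; clash {D, ¬D} at x₀
2. Hence (((B ⊔ A) ⊓ D) ⊓ C) ⊑ ((¬A ⊓ (B ⊓ D)) ⊔ E): entailed.

Yes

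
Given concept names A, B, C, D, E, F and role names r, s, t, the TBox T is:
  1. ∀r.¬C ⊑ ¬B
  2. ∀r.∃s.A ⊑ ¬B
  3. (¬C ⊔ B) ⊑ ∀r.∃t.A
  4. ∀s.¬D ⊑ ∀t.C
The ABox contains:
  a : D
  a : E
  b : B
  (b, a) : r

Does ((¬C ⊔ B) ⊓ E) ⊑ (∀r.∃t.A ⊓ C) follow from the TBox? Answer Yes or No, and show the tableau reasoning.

No

1. ((¬C ⊔ B) ⊓ E) ⊑ (∀r.∃t.A ⊓ C)  ⇔  (((¬C ⊔ B) ⊓ E) ⊓ (∃r.∀t.¬A ⊔ ¬C)) unsat w.r.t. T
   apply at x₀: (¬C ⊔ B)⊑∀r.∃t.A
   open: L(x₀) ⊇ {E, ¬C, ∀r.∃t.A, ∃r.C, ∃r.∀s.¬A, …} (+ ∃-successors)
2. Hence ((¬C ⊔ B) ⊓ E) ⊑ (∀r.∃t.A ⊓ C): not entailed.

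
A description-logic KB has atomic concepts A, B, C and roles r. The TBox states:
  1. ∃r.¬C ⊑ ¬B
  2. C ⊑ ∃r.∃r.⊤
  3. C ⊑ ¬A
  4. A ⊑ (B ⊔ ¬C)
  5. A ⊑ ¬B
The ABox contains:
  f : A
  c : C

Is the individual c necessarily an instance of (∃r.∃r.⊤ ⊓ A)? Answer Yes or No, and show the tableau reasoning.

No

1. c : (∃r.∃r.⊤ ⊓ A)?  L(c) = {C} ∪ {(∀r.∀r.⊥ ⊔ ¬A)}
   apply at c: C⊑∃r.∃r.⊤; C⊑¬A
   open: L(c) ⊇ {C, ¬A, ∀r.C, ∃r.∃r.⊤} (+ ∃-successors) — c ∉ (∃r.∃r.⊤ ⊓ A) possible
2. Hence c : (∃r.∃r.⊤ ⊓ A): not entailed.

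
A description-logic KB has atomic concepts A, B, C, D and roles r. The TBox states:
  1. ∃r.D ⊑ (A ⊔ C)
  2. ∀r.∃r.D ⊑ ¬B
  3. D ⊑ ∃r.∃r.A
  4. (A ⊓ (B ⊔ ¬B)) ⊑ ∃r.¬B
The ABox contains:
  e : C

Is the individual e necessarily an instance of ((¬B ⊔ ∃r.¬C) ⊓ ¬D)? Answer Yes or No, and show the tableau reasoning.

No

1. e : ((¬B ⊔ ∃r.¬C) ⊓ ¬D)?  L(e) = {C} ∪ {((B ⊓ ∀r.C) ⊔ D)}
   open: L(e) ⊇ {B, C, ¬A, ¬D, ∀r.C, …} (+ ∃-successors) — e ∉ ((¬B ⊔ ∃r.¬C) ⊓ ¬D) possible
2. Hence e : ((¬B ⊔ ∃r.¬C) ⊓ ¬D): not entailed.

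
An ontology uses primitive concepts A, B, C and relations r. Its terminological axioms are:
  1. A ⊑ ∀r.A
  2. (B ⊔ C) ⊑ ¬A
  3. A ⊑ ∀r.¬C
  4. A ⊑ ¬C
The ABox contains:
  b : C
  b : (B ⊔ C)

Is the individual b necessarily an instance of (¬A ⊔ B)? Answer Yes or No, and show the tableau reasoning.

1. b : (¬A ⊔ B)?  L(b) = {C, (B ⊔ C)} ∪ {(A ⊓ ¬B)}
   clash {C, ¬C} at b — b ∈ (¬A ⊔ B)
2. Hence b : (¬A ⊔ B): entailed.

Yes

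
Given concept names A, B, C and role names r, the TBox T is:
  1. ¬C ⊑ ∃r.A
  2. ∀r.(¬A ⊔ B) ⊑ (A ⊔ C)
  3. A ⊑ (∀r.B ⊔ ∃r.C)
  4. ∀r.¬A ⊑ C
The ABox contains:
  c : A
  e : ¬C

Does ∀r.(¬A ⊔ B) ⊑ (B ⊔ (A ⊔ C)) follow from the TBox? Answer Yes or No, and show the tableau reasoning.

1. ∀r.(¬A ⊔ B) ⊑ (B ⊔ (A ⊔ C))  ⇔  (∀r.(¬A ⊔ B) ⊓ (¬B ⊓ (¬A ⊓ ¬C))) unsat w.r.t. T
   all branches close; clash {C, ¬C} at x₀
2. Hence ∀r.(¬A ⊔ B) ⊑ (B ⊔ (A ⊔ C)): entailed.

Yes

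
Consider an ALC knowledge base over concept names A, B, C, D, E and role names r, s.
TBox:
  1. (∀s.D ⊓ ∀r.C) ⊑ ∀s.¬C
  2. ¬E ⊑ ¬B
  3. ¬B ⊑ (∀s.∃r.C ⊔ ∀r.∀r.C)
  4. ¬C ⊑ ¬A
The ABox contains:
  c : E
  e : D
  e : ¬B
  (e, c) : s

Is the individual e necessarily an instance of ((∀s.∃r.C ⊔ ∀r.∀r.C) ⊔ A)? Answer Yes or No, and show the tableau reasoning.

1. e : ((∀s.∃r.C ⊔ ∀r.∀r.C) ⊔ A)?  L(e) = {D, ¬B} ∪ {((∃s.∀r.¬C ⊓ ∃r.∃r.¬C) ⊓ ¬A)}
   clash {C, ¬C} at an ∃-successor — e ∈ ((∀s.∃r.C ⊔ ∀r.∀r.C) ⊔ A)
2. Hence e : ((∀s.∃r.C ⊔ ∀r.∀r.C) ⊔ A): entailed.

Yes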